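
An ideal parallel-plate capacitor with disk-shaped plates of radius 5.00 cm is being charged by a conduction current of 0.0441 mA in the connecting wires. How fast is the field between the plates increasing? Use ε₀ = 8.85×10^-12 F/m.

Charge continuity gives I_d = I = 4.41×10^-5 A between the plates.
Since I_d = ε₀ A dE/dt, dE/dt = I_d/(ε₀A) = (4.41×10^-5)/((8.85×10^-12)(7.854×10^-3)) = 6.34×10^8 V/(m·s).

6.34×10^8 V/(m·s)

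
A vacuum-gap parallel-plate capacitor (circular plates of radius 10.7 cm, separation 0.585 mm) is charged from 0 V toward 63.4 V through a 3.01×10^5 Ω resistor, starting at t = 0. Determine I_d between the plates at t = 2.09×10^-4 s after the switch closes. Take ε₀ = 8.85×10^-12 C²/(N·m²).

C = ε₀A/d = (8.85×10^-12)(0.03597)/(5.85×10^-4) = 5.442×10^-10 F and τ = RC = 1.638×10^-4 s. I_d in the gap equals the RC charging current.
I_d(t) = (V₀/R) e^(−t/τ) = 2.106×10^-4 · e^(−1.276) = 5.88×10^-5 A.

5.88×10^-5 A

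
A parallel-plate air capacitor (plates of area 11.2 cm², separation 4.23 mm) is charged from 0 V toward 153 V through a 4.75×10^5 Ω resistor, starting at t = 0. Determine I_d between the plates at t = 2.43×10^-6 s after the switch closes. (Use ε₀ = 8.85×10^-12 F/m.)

3.63×10^-5 A

C = ε₀A/d = (8.85×10^-12)(1.12×10^-3)/(4.23×10^-3) = 2.343×10^-12 F and τ = RC = 1.113×10^-6 s. I_d in the gap equals the RC charging current.
I_d(t) = (V₀/R) e^(−t/τ) = 3.221×10^-4 · e^(−2.183) = 3.63×10^-5 A.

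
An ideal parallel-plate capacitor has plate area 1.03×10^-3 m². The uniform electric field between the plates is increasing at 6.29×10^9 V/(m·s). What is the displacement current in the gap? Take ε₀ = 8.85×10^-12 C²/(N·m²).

The displacement current is ε₀ times dΦ_E/dt = ε₀ A dE/dt = (8.85×10^-12)(1.03×10^-3)(6.29×10^9) = 5.73×10^-5 A.

5.73×10^-5 A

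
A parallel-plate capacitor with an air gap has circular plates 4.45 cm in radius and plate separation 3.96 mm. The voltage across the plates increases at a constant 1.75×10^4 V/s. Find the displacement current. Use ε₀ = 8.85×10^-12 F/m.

2.43×10^-7 A

The displacement current equals the charging current C dV/dt. With C = ε₀A/d = (8.85×10^-12)(6.221×10^-3)/(3.96×10^-3) = 1.390×10^-11 F, I_d = (1.390×10^-11)(1.75×10^4) = 2.43×10^-7 A.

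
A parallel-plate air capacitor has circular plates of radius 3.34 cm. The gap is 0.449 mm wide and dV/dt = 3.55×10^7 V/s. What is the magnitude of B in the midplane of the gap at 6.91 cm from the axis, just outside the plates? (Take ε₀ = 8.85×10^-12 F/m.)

dE/dt = (dV/dt)/d = 7.906×10^10 V/(m·s); I_d = ε₀(πR²)(dE/dt) = (8.85×10^-12)(3.505×10^-3)(7.906×10^10) = 2.452×10^-3 A.
Outside the plates the loop encloses all of I_d, so B·2πr = μ₀ I_d and B = 7.10×10^-9 T.

7.10×10^-9 T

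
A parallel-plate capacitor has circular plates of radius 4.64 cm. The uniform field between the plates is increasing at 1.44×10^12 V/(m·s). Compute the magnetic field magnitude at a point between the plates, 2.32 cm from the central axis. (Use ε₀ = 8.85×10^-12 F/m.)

I_d = ε₀ dΦ_E/dt = ε₀ πR² (dE/dt) = (8.85×10^-12)(6.764×10^-3)(1.44×10^12) = 0.08620 A through the full plate area.
For r < R the Ampère–Maxwell law gives B(2πr) = μ₀ I_d (r²/R²), so B = μ₀ I_d r/(2πR²) = (4π×10^-7)(0.08620)(0.0232)/(2π·0.0464²) = 1.86×10^-7 T.

1.86×10^-7 T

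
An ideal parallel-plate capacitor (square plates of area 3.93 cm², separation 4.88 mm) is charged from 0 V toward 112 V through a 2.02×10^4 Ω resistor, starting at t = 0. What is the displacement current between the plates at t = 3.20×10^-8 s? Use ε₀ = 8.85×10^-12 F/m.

6.01×10^-4 A

C = ε₀A/d = (8.85×10^-12)(3.93×10^-4)/(4.88×10^-3) = 7.127×10^-13 F and τ = RC = 1.440×10^-8 s. I_d in the gap equals the RC charging current.
I_d(t) = (V₀/R) e^(−t/τ) = 5.545×10^-3 · e^(−2.222) = 6.01×10^-4 A.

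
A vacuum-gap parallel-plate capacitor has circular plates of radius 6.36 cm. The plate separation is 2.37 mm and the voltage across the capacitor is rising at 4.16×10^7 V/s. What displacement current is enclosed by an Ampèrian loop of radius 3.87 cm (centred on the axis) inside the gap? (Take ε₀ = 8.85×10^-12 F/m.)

I_d = C dV/dt with C = ε₀πR²/d = 4.746×10^-11 F, so I_d = (4.746×10^-11)(4.16×10^7) = 1.974×10^-3 A.
Through an area πr² the displacement current is I_d·(πr²/πR²) = I_d (r/R)² = 7.31×10^-4 A.

7.31×10^-4 A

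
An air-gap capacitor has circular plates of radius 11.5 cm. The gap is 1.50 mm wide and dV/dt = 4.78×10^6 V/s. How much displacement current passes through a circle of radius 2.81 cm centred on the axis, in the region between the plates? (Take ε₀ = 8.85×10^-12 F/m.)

dE/dt = (dV/dt)/d = 3.187×10^9 V/(m·s); I_d = ε₀(πR²)(dE/dt) = (8.85×10^-12)(0.04155)(3.187×10^9) = 1.172×10^-3 A.
Through an area πr² the displacement current is I_d·(πr²/πR²) = I_d (r/R)² = 7.00×10^-5 A.

7.00×10^-5 A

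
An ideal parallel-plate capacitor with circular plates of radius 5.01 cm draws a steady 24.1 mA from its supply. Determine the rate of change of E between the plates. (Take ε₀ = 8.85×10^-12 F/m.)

3.45×10^11 V/(m·s)

Charge continuity gives I_d = I = 0.0241 A between the plates.
Then dE/dt = I_d/(ε₀A) = 3.45×10^11 V/(m·s).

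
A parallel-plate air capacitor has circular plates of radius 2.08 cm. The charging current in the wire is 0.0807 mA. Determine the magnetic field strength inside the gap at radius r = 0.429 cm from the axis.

1.60×10^-10 T

By continuity the displacement current in the gap matches the conduction current: I_d = 8.07×10^-5 A.
For r < R the Ampère–Maxwell law gives B(2πr) = μ₀ I_d (r²/R²), so B = μ₀ I_d r/(2πR²) = (4π×10^-7)(8.07×10^-5)(4.29×10^-3)/(2π·0.0208²) = 1.60×10^-10 T.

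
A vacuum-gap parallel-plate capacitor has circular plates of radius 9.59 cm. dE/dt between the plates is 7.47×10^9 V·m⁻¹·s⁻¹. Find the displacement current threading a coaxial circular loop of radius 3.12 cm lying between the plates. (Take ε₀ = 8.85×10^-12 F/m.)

I_d = ε₀ dΦ_E/dt = ε₀ πR² (dE/dt) = (8.85×10^-12)(0.02889)(7.47×10^9) = 1.910×10^-3 A through the full plate area.
The field is uniform, so I_d,enc = I_d (r/R)² = (1.910×10^-3)(3.12/9.59)² = 2.02×10^-4 A.

2.02×10^-4 A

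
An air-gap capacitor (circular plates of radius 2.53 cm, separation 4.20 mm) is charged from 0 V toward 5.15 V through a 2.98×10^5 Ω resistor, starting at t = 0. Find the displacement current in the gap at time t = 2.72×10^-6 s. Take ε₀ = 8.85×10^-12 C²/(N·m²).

2.00×10^-6 A

C = ε₀A/d = (8.85×10^-12)(2.011×10^-3)/(4.20×10^-3) = 4.237×10^-12 F, so τ = RC = 1.263×10^-6 s.
The conduction current is I(t) = (V₀/R) e^(−t/τ), and the displacement current between the plates equals it.
t/τ = 2.154; I_d = (5.15/2.98×10^5) · e^(−2.154) = (1.728×10^-5)(0.1160) = 2.00×10^-6 A.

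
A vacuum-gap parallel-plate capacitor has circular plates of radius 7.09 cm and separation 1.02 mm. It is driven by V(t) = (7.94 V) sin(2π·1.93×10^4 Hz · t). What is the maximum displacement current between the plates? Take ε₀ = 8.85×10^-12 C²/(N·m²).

The displacement current equals the conduction current C dV/dt, which peaks at C V₀ ω.
With C = ε₀A/d = (8.85×10^-12)(0.01579)/(1.02×10^-3) = 1.370×10^-10 F and ω = 2πf = 1.213×10^5 rad/s, I_d,max = (1.370×10^-10)(7.94)(1.213×10^5) = 1.32×10^-4 A.

1.32×10^-4 A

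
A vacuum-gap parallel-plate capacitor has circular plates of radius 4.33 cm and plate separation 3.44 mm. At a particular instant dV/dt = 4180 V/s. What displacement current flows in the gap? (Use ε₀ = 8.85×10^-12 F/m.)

The field between the plates is E = V/d, so dE/dt = (4180)/(3.44×10^-3 m) = 1.215×10^6 V/(m·s).
I_d = ε₀ A (dE/dt) = (8.85×10^-12)(5.890×10^-3)(1.215×10^6) = 6.33×10^-8 A.

6.33×10^-8 A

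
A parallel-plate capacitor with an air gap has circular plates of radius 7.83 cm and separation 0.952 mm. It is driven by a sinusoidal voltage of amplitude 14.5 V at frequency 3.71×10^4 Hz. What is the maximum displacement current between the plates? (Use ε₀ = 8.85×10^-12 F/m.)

6.05×10^-4 A

The displacement current equals the conduction current C dV/dt, which peaks at C V₀ ω.
With C = ε₀A/d = (8.85×10^-12)(0.01926)/(9.52×10^-4) = 1.790×10^-10 F and ω = 2πf = 2.331×10^5 rad/s, I_d,max = (1.790×10^-10)(14.5)(2.331×10^5) = 6.05×10^-4 A.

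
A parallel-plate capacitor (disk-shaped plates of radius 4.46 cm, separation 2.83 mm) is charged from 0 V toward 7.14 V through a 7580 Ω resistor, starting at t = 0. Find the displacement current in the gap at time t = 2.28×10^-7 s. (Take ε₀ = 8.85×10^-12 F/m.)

C = ε₀A/d = (8.85×10^-12)(6.249×10^-3)/(2.83×10^-3) = 1.954×10^-11 F, so τ = RC = 1.481×10^-7 s.
The conduction current is I(t) = (V₀/R) e^(−t/τ), and the displacement current between the plates equals it.
t/τ = 1.540; I_d = (7.14/7580) · e^(−1.540) = (9.420×10^-4)(0.2144) = 2.02×10^-4 A.

2.02×10^-4 A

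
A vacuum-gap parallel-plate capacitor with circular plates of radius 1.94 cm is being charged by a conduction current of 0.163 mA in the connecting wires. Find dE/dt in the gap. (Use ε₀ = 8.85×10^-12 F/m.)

1.56×10^10 V/(m·s)

By continuity, I_d in the gap equals the 0.163 mA flowing in the wire.
Inverting I_d = ε₀ A dE/dt gives dE/dt = 1.63×10^-4 / (8.85×10^-12 · 1.182×10^-3) = 1.56×10^10 V/(m·s).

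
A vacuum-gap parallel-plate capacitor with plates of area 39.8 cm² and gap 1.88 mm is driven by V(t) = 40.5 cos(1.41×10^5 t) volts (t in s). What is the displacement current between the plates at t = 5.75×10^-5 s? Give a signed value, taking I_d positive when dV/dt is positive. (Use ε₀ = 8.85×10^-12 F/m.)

dE/dt = (V₀ω/d)·−sin(ωt) with ωt = 8.1075 rad: (40.5)(1.41×10^5)(-0.9680)/(1.88×10^-3) = -2.940×10^9 V/(m·s).
I_d = ε₀ A dE/dt = (8.85×10^-12)(3.98×10^-3)(-2.940×10^9) = -1.04×10^-4 A.

-1.04×10^-4 A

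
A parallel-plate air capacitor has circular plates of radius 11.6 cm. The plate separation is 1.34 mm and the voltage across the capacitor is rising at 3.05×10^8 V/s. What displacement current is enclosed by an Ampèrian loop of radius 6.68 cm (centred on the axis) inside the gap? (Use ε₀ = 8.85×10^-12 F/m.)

dE/dt = (dV/dt)/d = 2.276×10^11 V/(m·s); I_d = ε₀(πR²)(dE/dt) = (8.85×10^-12)(0.04227)(2.276×10^11) = 0.08514 A.
The field is uniform, so I_d,enc = I_d (r/R)² = (0.08514)(6.68/11.6)² = 0.0282 A.

0.0282 A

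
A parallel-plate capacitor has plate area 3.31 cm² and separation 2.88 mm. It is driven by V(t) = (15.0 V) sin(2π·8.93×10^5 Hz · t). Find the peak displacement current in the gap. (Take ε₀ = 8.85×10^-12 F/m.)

8.56×10^-5 A

C = ε₀A/d = (8.85×10^-12)(3.31×10^-4)/(2.88×10^-3) = 1.017×10^-12 F; ω = 2πf = 5.611×10^6 rad/s.
I_d = C dV/dt, so |I_d|_max = C V₀ ω = (1.017×10^-12)(15.0)(5.611×10^6) = 8.56×10^-5 A.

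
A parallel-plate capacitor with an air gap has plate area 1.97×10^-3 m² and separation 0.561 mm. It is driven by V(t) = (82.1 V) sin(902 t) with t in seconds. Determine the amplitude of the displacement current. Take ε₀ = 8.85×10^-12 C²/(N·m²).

2.30×10^-6 A

(dE/dt)_max = V₀ω/d = 1.320×10^8 V/(m·s); ω = 902 rad/s.
I_d,max = ε₀ A (dE/dt)_max = (8.85×10^-12)(1.97×10^-3)(1.320×10^8) = 2.30×10^-6 A.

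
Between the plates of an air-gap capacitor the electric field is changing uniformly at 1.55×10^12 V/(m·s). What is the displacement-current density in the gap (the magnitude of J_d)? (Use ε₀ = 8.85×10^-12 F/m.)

13.7 A/m²

J_d = ε₀ dE/dt = (8.85×10^-12)(1.55×10^12) = 13.7 A/m².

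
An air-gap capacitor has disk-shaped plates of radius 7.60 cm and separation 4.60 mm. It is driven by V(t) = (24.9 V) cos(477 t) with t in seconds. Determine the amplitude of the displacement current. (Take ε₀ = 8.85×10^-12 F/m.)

4.15×10^-7 A

The displacement current equals the conduction current C dV/dt, which peaks at C V₀ ω.
With C = ε₀A/d = (8.85×10^-12)(0.01815)/(4.60×10^-3) = 3.492×10^-11 F and ω = 477 rad/s, I_d,max = (3.492×10^-11)(24.9)(477) = 4.15×10^-7 A.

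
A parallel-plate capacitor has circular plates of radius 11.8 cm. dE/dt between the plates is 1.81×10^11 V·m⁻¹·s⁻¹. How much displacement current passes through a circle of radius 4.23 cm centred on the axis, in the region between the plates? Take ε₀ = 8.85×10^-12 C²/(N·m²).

I_d = ε₀ dΦ_E/dt = ε₀ πR² (dE/dt) = (8.85×10^-12)(0.04374)(1.81×10^11) = 0.07006 A through the full plate area.
Through an area πr² the displacement current is I_d·(πr²/πR²) = I_d (r/R)² = 9.00×10^-3 A.

9.00×10^-3 A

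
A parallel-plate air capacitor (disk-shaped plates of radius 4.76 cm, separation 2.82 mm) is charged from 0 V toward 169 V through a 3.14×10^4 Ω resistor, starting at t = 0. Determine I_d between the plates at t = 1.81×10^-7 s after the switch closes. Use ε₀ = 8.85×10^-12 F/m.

4.16×10^-3 A

C = ε₀A/d = (8.85×10^-12)(7.118×10^-3)/(2.82×10^-3) = 2.234×10^-11 F, so τ = RC = 7.015×10^-7 s.
The conduction current is I(t) = (V₀/R) e^(−t/τ), and the displacement current between the plates equals it.
t/τ = 0.2580; I_d = (169/3.14×10^4) · e^(−0.2580) = (5.382×10^-3)(0.7726) = 4.16×10^-3 A.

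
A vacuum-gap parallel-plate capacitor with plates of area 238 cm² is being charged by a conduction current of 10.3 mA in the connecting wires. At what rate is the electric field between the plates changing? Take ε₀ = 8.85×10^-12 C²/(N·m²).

By continuity, I_d in the gap equals the 10.3 mA flowing in the wire.
Since I_d = ε₀ A dE/dt, dE/dt = I_d/(ε₀A) = (0.0103)/((8.85×10^-12)(0.0238)) = 4.89×10^10 V/(m·s).

4.89×10^10 V/(m·s)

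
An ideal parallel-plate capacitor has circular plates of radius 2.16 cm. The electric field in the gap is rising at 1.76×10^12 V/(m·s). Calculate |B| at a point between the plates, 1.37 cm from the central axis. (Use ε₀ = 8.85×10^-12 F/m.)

1.34×10^-7 T

Total displacement current: I_d = ε₀(πR²)(dE/dt) = (8.85×10^-12)(1.466×10^-3)(1.76×10^12) = 0.02283 A.
∮B·dl = μ₀ I_d,enc with I_d,enc = I_d r²/R² = 9.184×10^-3 A; so B = μ₀ I_d,enc/(2πr) = 1.34×10^-7 T.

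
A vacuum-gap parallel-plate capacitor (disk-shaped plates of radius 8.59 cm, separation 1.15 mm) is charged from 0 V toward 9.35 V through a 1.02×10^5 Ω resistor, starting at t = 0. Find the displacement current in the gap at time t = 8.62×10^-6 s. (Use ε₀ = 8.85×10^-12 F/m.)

With C = ε₀A/d = (8.85×10^-12)(0.02318)/(1.15×10^-3) = 1.784×10^-10 F, the time constant is τ = RC = 1.820×10^-5 s, so t/τ = 0.4736 and e^(−t/τ) = 0.6228.
I_d = I_cond = (V₀/R) e^(−t/τ) = (9.167×10^-5)(0.6228) = 5.71×10^-5 A.

5.71×10^-5 A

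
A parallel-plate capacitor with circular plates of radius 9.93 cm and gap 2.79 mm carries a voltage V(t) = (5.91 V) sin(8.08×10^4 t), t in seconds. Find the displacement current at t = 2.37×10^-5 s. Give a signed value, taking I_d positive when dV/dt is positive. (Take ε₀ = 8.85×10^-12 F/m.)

-1.58×10^-5 A

C = ε₀A/d = (8.85×10^-12)(0.03098)/(2.79×10^-3) = 9.827×10^-11 F. dV/dt = V₀ω·cos(ωt); at ωt = 1.91496 rad this factor is -0.3374.
I_d = C dV/dt = (9.827×10^-11)(5.91)(8.08×10^4)(-0.3374) = -1.58×10^-5 A.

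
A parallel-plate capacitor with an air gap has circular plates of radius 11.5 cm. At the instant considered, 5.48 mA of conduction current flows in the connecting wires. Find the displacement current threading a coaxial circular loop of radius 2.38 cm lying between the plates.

No conduction current crosses the gap, so I_d there equals the 5.48×10^-3 A in the leads.
Since J_d is uniform, the enclosed fraction is (r/R)² = 0.04283, giving I_d,enc = 2.35×10^-4 A.

2.35×10^-4 A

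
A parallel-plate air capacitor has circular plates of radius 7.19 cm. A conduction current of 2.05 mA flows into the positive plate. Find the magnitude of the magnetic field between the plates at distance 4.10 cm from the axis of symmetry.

No conduction current crosses the gap, so I_d there equals the 2.05×10^-3 A in the leads.
For r < R the Ampère–Maxwell law gives B(2πr) = μ₀ I_d (r²/R²), so B = μ₀ I_d r/(2πR²) = (4π×10^-7)(2.05×10^-3)(0.0410)/(2π·0.0719²) = 3.25×10^-9 T.

3.25×10^-9 T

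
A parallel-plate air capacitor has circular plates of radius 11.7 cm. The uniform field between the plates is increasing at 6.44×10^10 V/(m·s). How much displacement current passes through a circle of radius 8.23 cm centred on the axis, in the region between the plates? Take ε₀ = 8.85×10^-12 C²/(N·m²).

I_d = ε₀ dΦ_E/dt = ε₀ πR² (dE/dt) = (8.85×10^-12)(0.04301)(6.44×10^10) = 0.02451 A through the full plate area.
The field is uniform, so I_d,enc = I_d (r/R)² = (0.02451)(8.23/11.7)² = 0.0121 A.

0.0121 A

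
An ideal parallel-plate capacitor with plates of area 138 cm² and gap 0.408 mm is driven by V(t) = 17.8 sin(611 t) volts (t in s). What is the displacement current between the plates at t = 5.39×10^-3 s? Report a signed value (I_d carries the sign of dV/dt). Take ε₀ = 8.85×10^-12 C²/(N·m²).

C = ε₀A/d = (8.85×10^-12)(0.0138)/(4.08×10^-4) = 2.993×10^-10 F. dV/dt = V₀ω·cos(ωt); at ωt = 3.29329 rad this factor is -0.9885.
I_d = C dV/dt = (2.993×10^-10)(17.8)(611)(-0.9885) = -3.22×10^-6 A.

-3.22×10^-6 A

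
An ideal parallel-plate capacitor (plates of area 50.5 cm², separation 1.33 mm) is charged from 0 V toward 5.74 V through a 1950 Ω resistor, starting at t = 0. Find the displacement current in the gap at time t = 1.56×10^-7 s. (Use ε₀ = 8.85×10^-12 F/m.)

2.72×10^-4 A

With C = ε₀A/d = (8.85×10^-12)(5.05×10^-3)/(1.33×10^-3) = 3.360×10^-11 F, the time constant is τ = RC = 6.552×10^-8 s, so t/τ = 2.381 and e^(−t/τ) = 0.09246.
I_d = I_cond = (V₀/R) e^(−t/τ) = (2.944×10^-3)(0.09246) = 2.72×10^-4 A.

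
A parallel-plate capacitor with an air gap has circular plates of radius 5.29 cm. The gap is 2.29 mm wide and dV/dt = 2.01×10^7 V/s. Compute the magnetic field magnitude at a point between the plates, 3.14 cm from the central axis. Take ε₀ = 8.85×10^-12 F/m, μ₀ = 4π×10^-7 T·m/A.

1.53×10^-9 T

I_d = C dV/dt with C = ε₀πR²/d = 3.397×10^-11 F, so I_d = (3.397×10^-11)(2.01×10^7) = 6.828×10^-4 A.
∮B·dl = μ₀ I_d,enc with I_d,enc = I_d r²/R² = 2.406×10^-4 A; so B = μ₀ I_d,enc/(2πr) = 1.53×10^-9 T.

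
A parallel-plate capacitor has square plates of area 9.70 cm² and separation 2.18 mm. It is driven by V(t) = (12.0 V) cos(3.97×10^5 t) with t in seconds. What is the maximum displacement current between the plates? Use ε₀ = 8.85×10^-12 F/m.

1.88×10^-5 A

C = ε₀A/d = (8.85×10^-12)(9.70×10^-4)/(2.18×10^-3) = 3.938×10^-12 F; ω = 3.97×10^5 rad/s.
I_d = C dV/dt, so |I_d|_max = C V₀ ω = (3.938×10^-12)(12.0)(3.97×10^5) = 1.88×10^-5 A.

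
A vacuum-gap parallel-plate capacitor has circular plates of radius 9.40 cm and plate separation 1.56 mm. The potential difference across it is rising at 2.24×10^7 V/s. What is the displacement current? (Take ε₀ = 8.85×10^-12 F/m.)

3.53×10^-3 A

The field between the plates is E = V/d, so dE/dt = (2.24×10^7)/(1.56×10^-3 m) = 1.436×10^10 V/(m·s).
I_d = ε₀ A (dE/dt) = (8.85×10^-12)(0.02776)(1.436×10^10) = 3.53×10^-3 A.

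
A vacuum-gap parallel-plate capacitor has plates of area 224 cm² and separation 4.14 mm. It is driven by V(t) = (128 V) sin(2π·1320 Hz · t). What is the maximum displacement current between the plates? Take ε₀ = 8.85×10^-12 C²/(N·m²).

(dE/dt)_max = V₀ω/d = 2.564×10^8 V/(m·s); ω = 2πf = 8294 rad/s.
I_d,max = ε₀ A (dE/dt)_max = (8.85×10^-12)(0.0224)(2.564×10^8) = 5.08×10^-5 A.

5.08×10^-5 A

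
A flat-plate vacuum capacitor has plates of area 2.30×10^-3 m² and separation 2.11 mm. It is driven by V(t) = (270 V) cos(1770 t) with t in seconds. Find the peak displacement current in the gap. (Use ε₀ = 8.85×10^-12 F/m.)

4.61×10^-6 A

(dE/dt)_max = V₀ω/d = 2.265×10^8 V/(m·s); ω = 1770 rad/s.
I_d,max = ε₀ A (dE/dt)_max = (8.85×10^-12)(2.30×10^-3)(2.265×10^8) = 4.61×10^-6 A.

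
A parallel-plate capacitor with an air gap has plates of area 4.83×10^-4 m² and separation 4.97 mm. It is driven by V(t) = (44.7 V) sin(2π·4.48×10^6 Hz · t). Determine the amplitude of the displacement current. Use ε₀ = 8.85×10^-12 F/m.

1.08×10^-3 A

The displacement current equals the conduction current C dV/dt, which peaks at C V₀ ω.
With C = ε₀A/d = (8.85×10^-12)(4.83×10^-4)/(4.97×10^-3) = 8.601×10^-13 F and ω = 2πf = 2.815×10^7 rad/s, I_d,max = (8.601×10^-13)(44.7)(2.815×10^7) = 1.08×10^-3 A.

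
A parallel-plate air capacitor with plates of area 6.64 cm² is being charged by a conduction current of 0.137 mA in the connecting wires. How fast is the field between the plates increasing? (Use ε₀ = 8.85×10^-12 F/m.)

2.33×10^10 V/(m·s)

By continuity, I_d in the gap equals the 0.137 mA flowing in the wire.
Then dE/dt = I_d/(ε₀A) = 2.33×10^10 V/(m·s).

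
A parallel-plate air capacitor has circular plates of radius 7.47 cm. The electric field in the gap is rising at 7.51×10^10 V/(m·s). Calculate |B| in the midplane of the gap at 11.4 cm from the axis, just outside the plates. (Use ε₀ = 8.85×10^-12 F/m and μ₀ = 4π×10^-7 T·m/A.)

I_d = ε₀ dΦ_E/dt = ε₀ πR² (dE/dt) = (8.85×10^-12)(0.01753)(7.51×10^10) = 0.01165 A through the full plate area.
With r > R the enclosed displacement current is the full I_d; B = μ₀ I_d / (2πr) = 2.04×10^-8 T.

2.04×10^-8 T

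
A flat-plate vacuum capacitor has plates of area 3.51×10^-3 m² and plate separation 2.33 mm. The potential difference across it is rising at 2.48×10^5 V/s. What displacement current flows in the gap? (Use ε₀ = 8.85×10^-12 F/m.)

3.31×10^-6 A

E = V/d so dE/dt = (dV/dt)/d = 1.064×10^8 V/(m·s), and I_d = ε₀ A dE/dt = (8.85×10^-12)(3.51×10^-3)(1.064×10^8) = 3.31×10^-6 A.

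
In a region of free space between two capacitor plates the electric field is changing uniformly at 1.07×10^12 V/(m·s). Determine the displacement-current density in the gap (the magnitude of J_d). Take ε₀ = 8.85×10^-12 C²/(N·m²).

The displacement-current density is ε₀ ∂E/∂t = (8.85×10^-12)(1.07×10^12) = 9.47 A/m².

9.47 A/m²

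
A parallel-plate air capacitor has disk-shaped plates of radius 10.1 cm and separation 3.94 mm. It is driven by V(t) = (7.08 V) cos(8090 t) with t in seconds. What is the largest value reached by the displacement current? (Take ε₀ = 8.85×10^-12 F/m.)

4.12×10^-6 A

The displacement current equals the conduction current C dV/dt, which peaks at C V₀ ω.
With C = ε₀A/d = (8.85×10^-12)(0.03205)/(3.94×10^-3) = 7.199×10^-11 F and ω = 8090 rad/s, I_d,max = (7.199×10^-11)(7.08)(8090) = 4.12×10^-6 A.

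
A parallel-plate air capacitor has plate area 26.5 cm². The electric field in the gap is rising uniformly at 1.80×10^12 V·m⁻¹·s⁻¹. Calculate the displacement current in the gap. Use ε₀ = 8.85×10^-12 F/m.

0.0422 A

I_d = ε₀ A (dE/dt) = (8.85×10^-12)(2.65×10^-3 m²)(1.80×10^12) = 0.0422 A.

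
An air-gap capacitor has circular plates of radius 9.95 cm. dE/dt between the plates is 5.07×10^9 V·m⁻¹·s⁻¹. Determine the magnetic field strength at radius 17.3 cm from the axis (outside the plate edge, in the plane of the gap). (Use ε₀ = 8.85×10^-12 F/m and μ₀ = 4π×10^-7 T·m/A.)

Through the whole plate area (πR² = 0.03110 m²), I_d = ε₀ πR² dE/dt = 1.395×10^-3 A.
For r ≥ R the full I_d is enclosed: B = μ₀ I_d/(2πr) = (4π×10^-7)(1.395×10^-3)/(2π·0.173) = 1.61×10^-9 T.

1.61×10^-9 T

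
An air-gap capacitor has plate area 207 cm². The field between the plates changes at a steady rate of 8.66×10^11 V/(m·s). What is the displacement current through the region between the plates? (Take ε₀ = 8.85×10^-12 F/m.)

The displacement current is ε₀ times dΦ_E/dt = ε₀ A dE/dt = (8.85×10^-12)(0.0207)(8.66×10^11) = 0.159 A.

0.159 A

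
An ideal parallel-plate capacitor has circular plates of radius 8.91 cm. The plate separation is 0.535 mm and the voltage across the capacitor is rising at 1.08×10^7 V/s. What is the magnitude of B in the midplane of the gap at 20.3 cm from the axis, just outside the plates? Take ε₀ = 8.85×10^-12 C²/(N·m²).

dE/dt = (dV/dt)/d = 2.019×10^10 V/(m·s); I_d = ε₀(πR²)(dE/dt) = (8.85×10^-12)(0.02494)(2.019×10^10) = 4.456×10^-3 A.
Outside the plates the loop encloses all of I_d, so B·2πr = μ₀ I_d and B = 4.39×10^-9 T.

4.39×10^-9 T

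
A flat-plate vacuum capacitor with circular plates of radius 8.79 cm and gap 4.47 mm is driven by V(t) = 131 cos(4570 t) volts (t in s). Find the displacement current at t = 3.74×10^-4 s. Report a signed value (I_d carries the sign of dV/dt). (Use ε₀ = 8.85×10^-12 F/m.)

-2.85×10^-5 A

C = ε₀A/d = (8.85×10^-12)(0.02427)/(4.47×10^-3) = 4.805×10^-11 F. dV/dt = V₀ω·−sin(ωt); at ωt = 1.70918 rad this factor is -0.9904.
I_d = C dV/dt = (4.805×10^-11)(131)(4570)(-0.9904) = -2.85×10^-5 A.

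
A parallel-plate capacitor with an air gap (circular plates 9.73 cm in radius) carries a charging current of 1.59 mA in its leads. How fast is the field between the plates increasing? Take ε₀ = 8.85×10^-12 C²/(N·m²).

6.04×10^9 V/(m·s)

Charge continuity gives I_d = I = 1.59×10^-3 A between the plates.
Inverting I_d = ε₀ A dE/dt gives dE/dt = 1.59×10^-3 / (8.85×10^-12 · 0.02974) = 6.04×10^9 V/(m·s).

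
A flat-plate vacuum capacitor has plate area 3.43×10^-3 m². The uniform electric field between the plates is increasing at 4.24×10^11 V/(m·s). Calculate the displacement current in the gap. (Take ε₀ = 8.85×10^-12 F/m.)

0.0129 A

With a uniform field, Φ_E = EA, so I_d = ε₀ A dE/dt = 0.0129 A.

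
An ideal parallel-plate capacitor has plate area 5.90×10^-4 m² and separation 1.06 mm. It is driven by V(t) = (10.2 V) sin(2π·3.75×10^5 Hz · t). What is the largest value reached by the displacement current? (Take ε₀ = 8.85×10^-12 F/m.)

C = ε₀A/d = (8.85×10^-12)(5.90×10^-4)/(1.06×10^-3) = 4.926×10^-12 F; ω = 2πf = 2.356×10^6 rad/s.
I_d = C dV/dt, so |I_d|_max = C V₀ ω = (4.926×10^-12)(10.2)(2.356×10^6) = 1.18×10^-4 A.

1.18×10^-4 A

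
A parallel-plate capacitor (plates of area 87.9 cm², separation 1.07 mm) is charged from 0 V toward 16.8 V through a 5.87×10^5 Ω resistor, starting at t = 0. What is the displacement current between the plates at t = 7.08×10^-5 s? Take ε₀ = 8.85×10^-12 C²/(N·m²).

C = ε₀A/d = (8.85×10^-12)(8.79×10^-3)/(1.07×10^-3) = 7.270×10^-11 F, so τ = RC = 4.267×10^-5 s.
The conduction current is I(t) = (V₀/R) e^(−t/τ), and the displacement current between the plates equals it.
t/τ = 1.659; I_d = (16.8/5.87×10^5) · e^(−1.659) = (2.862×10^-5)(0.1903) = 5.45×10^-6 A.

5.45×10^-6 A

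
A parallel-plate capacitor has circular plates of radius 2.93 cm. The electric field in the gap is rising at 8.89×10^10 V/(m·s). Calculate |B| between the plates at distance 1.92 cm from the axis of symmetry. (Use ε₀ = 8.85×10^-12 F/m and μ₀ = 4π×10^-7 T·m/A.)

9.49×10^-9 T

Total displacement current: I_d = ε₀(πR²)(dE/dt) = (8.85×10^-12)(2.697×10^-3)(8.89×10^10) = 2.122×10^-3 A.
An Ampèrian loop of radius r encloses a fraction (r/R)² of I_d. Then B·2πr = μ₀ I_d (r/R)², giving B = μ₀ I_d r/(2πR²) = 9.49×10^-9 T.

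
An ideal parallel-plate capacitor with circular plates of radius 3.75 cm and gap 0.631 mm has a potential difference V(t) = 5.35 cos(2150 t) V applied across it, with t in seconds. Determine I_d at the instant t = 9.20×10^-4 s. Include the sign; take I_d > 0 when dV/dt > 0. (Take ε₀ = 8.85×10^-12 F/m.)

-6.54×10^-7 A

dV/dt = (5.35)(2150)·−sin(1.978) = -1.056×10^4 V/s.
I_d = C dV/dt with C = ε₀A/d = (8.85×10^-12)(4.418×10^-3)/(6.31×10^-4) = 6.196×10^-11 F, so I_d = (6.196×10^-11)(-1.056×10^4) = -6.54×10^-7 A.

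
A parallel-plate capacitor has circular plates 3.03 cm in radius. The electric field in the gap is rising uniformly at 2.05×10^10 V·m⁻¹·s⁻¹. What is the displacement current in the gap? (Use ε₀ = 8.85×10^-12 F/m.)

5.23×10^-4 A

The displacement current is ε₀ times dΦ_E/dt = ε₀ A dE/dt = (8.85×10^-12)(2.884×10^-3)(2.05×10^10) = 5.23×10^-4 A.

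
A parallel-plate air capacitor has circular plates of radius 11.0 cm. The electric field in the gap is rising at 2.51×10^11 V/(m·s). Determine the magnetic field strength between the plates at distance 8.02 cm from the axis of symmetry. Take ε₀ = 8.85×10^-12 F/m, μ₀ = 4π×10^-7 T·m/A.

1.12×10^-7 T

Total displacement current: I_d = ε₀(πR²)(dE/dt) = (8.85×10^-12)(0.03801)(2.51×10^11) = 0.08443 A.
∮B·dl = μ₀ I_d,enc with I_d,enc = I_d r²/R² = 0.04488 A; so B = μ₀ I_d,enc/(2πr) = 1.12×10^-7 T.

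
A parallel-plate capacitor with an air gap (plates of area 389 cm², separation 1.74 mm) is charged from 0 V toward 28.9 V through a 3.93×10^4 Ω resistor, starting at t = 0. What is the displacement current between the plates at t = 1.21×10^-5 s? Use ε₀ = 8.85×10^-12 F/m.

1.55×10^-4 A

With C = ε₀A/d = (8.85×10^-12)(0.0389)/(1.74×10^-3) = 1.979×10^-10 F, the time constant is τ = RC = 7.777×10^-6 s, so t/τ = 1.556 and e^(−t/τ) = 0.2110.
I_d = I_cond = (V₀/R) e^(−t/τ) = (7.354×10^-4)(0.2110) = 1.55×10^-4 A.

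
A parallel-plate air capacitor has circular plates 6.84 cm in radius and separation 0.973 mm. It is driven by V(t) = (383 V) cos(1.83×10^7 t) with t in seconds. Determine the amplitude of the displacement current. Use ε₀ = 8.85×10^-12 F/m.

The displacement current equals the conduction current C dV/dt, which peaks at C V₀ ω.
With C = ε₀A/d = (8.85×10^-12)(0.01470)/(9.73×10^-4) = 1.337×10^-10 F and ω = 1.83×10^7 rad/s, I_d,max = (1.337×10^-10)(383)(1.83×10^7) = 0.937 A.

0.937 A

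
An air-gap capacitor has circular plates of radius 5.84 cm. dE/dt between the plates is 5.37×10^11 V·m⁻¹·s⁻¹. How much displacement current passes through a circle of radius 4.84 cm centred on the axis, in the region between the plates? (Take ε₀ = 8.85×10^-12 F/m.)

Through the whole plate area (πR² = 0.01071 m²), I_d = ε₀ πR² dE/dt = 0.05090 A.
Since J_d is uniform, the enclosed fraction is (r/R)² = 0.6869, giving I_d,enc = 0.0350 A.

0.0350 A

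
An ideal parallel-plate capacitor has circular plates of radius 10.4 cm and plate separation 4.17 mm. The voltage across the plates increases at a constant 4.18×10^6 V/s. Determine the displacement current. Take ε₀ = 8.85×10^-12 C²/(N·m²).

3.01×10^-4 A

E = V/d so dE/dt = (dV/dt)/d = 1.002×10^9 V/(m·s), and I_d = ε₀ A dE/dt = (8.85×10^-12)(0.03398)(1.002×10^9) = 3.01×10^-4 A.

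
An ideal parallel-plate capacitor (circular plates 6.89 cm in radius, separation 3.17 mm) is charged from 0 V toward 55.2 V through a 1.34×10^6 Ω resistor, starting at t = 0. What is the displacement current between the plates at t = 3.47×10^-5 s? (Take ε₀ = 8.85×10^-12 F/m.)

C = ε₀A/d = (8.85×10^-12)(0.01491)/(3.17×10^-3) = 4.163×10^-11 F, so τ = RC = 5.578×10^-5 s.
The conduction current is I(t) = (V₀/R) e^(−t/τ), and the displacement current between the plates equals it.
t/τ = 0.6221; I_d = (55.2/1.34×10^6) · e^(−0.6221) = (4.119×10^-5)(0.5368) = 2.21×10^-5 A.

2.21×10^-5 A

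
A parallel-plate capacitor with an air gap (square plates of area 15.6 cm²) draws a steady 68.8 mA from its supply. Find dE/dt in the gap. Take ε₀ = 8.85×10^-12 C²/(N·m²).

By continuity, I_d in the gap equals the 68.8 mA flowing in the wire.
Since I_d = ε₀ A dE/dt, dE/dt = I_d/(ε₀A) = (0.0688)/((8.85×10^-12)(1.56×10^-3)) = 4.98×10^12 V/(m·s).

4.98×10^12 V/(m·s)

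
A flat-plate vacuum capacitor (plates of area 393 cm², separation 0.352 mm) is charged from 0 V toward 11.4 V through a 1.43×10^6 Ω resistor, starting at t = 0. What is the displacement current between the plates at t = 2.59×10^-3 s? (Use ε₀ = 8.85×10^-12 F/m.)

C = ε₀A/d = (8.85×10^-12)(0.0393)/(3.52×10^-4) = 9.881×10^-10 F, so τ = RC = 1.413×10^-3 s.
The conduction current is I(t) = (V₀/R) e^(−t/τ), and the displacement current between the plates equals it.
t/τ = 1.833; I_d = (11.4/1.43×10^6) · e^(−1.833) = (7.972×10^-6)(0.1599) = 1.27×10^-6 A.

1.27×10^-6 A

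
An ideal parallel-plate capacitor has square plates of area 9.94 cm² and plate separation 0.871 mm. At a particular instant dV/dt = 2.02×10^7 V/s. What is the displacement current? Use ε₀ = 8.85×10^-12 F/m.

E = V/d so dE/dt = (dV/dt)/d = 2.319×10^10 V/(m·s), and I_d = ε₀ A dE/dt = (8.85×10^-12)(9.94×10^-4)(2.319×10^10) = 2.04×10^-4 A.

2.04×10^-4 A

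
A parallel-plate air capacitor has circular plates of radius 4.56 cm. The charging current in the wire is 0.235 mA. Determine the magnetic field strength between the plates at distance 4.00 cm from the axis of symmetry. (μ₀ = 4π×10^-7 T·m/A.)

No conduction current crosses the gap, so I_d there equals the 2.35×10^-4 A in the leads.
An Ampèrian loop of radius r encloses a fraction (r/R)² of I_d. Then B·2πr = μ₀ I_d (r/R)², giving B = μ₀ I_d r/(2πR²) = 9.04×10^-10 T.

9.04×10^-10 T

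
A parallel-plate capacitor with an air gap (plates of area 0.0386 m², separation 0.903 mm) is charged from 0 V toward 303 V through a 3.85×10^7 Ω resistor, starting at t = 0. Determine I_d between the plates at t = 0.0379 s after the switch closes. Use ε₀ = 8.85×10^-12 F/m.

5.83×10^-7 A

With C = ε₀A/d = (8.85×10^-12)(0.0386)/(9.03×10^-4) = 3.783×10^-10 F, the time constant is τ = RC = 0.01456 s, so t/τ = 2.603 and e^(−t/τ) = 0.07405.
I_d = I_cond = (V₀/R) e^(−t/τ) = (7.870×10^-6)(0.07405) = 5.83×10^-7 A.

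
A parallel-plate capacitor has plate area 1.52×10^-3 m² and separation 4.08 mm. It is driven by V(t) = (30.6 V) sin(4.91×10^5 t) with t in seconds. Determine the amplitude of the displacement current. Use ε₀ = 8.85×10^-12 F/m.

4.95×10^-5 A

The displacement current equals the conduction current C dV/dt, which peaks at C V₀ ω.
With C = ε₀A/d = (8.85×10^-12)(1.52×10^-3)/(4.08×10^-3) = 3.297×10^-12 F and ω = 4.91×10^5 rad/s, I_d,max = (3.297×10^-12)(30.6)(4.91×10^5) = 4.95×10^-5 A.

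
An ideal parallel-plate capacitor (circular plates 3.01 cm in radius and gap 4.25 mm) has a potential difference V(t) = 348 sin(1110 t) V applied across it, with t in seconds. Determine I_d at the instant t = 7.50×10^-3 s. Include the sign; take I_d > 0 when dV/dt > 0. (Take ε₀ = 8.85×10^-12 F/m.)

-1.04×10^-6 A

C = ε₀A/d = (8.85×10^-12)(2.846×10^-3)/(4.25×10^-3) = 5.926×10^-12 F. dV/dt = V₀ω·cos(ωt); at ωt = 8.325 rad this factor is -0.4538.
I_d = C dV/dt = (5.926×10^-12)(348)(1110)(-0.4538) = -1.04×10^-6 A.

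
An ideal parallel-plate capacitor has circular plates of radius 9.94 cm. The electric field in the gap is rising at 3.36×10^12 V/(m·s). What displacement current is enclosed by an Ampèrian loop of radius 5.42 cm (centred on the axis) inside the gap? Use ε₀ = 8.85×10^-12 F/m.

0.274 A

I_d = ε₀ dΦ_E/dt = ε₀ πR² (dE/dt) = (8.85×10^-12)(0.03104)(3.36×10^12) = 0.9230 A through the full plate area.
The field is uniform, so I_d,enc = I_d (r/R)² = (0.9230)(5.42/9.94)² = 0.274 A.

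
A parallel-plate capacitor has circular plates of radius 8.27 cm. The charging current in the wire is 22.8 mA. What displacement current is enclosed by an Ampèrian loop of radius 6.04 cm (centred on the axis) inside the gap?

By continuity the displacement current in the gap matches the conduction current: I_d = 0.0228 A.
Through an area πr² the displacement current is I_d·(πr²/πR²) = I_d (r/R)² = 0.0122 A.

0.0122 A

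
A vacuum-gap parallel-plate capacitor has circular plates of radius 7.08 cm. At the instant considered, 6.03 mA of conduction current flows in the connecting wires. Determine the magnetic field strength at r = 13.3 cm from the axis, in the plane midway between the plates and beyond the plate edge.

No conduction current crosses the gap, so I_d there equals the 6.03×10^-3 A in the leads.
For r ≥ R the full I_d is enclosed: B = μ₀ I_d/(2πr) = (4π×10^-7)(6.03×10^-3)/(2π·0.133) = 9.07×10^-9 T.

9.07×10^-9 T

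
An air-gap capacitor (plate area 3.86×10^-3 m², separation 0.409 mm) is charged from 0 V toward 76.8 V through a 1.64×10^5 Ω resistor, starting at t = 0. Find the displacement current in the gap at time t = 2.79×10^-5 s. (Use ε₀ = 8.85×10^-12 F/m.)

6.11×10^-5 A

C = ε₀A/d = (8.85×10^-12)(3.86×10^-3)/(4.09×10^-4) = 8.352×10^-11 F and τ = RC = 1.370×10^-5 s. I_d in the gap equals the RC charging current.
I_d(t) = (V₀/R) e^(−t/τ) = 4.683×10^-4 · e^(−2.036) = 6.11×10^-5 A.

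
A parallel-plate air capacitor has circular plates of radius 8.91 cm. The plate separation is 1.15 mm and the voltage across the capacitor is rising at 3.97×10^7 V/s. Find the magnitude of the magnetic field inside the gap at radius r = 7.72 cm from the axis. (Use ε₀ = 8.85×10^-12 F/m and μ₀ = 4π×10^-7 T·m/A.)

With E = V/d, dE/dt = 3.452×10^10 V/(m·s) and πR² = 0.02494 m², giving I_d = ε₀ πR² dE/dt = 7.619×10^-3 A.
For r < R the Ampère–Maxwell law gives B(2πr) = μ₀ I_d (r²/R²), so B = μ₀ I_d r/(2πR²) = (4π×10^-7)(7.619×10^-3)(0.0772)/(2π·0.0891²) = 1.48×10^-8 T.

1.48×10^-8 T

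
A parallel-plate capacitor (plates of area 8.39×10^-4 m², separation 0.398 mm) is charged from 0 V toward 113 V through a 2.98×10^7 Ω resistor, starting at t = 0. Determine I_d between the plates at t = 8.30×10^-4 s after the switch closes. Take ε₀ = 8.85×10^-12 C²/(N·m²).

8.52×10^-7 A

C = ε₀A/d = (8.85×10^-12)(8.39×10^-4)/(3.98×10^-4) = 1.866×10^-11 F, so τ = RC = 5.561×10^-4 s.
The conduction current is I(t) = (V₀/R) e^(−t/τ), and the displacement current between the plates equals it.
t/τ = 1.493; I_d = (113/2.98×10^7) · e^(−1.493) = (3.792×10^-6)(0.2247) = 8.52×10^-7 A.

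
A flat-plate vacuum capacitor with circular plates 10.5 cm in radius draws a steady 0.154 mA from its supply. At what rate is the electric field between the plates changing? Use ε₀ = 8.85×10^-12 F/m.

By continuity, I_d in the gap equals the 0.154 mA flowing in the wire.
Inverting I_d = ε₀ A dE/dt gives dE/dt = 1.54×10^-4 / (8.85×10^-12 · 0.03464) = 5.02×10^8 V/(m·s).

5.02×10^8 V/(m·s)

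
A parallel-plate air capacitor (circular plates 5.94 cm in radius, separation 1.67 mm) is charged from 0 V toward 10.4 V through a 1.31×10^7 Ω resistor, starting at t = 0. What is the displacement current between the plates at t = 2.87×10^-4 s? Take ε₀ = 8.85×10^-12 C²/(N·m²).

5.47×10^-7 A

With C = ε₀A/d = (8.85×10^-12)(0.01108)/(1.67×10^-3) = 5.872×10^-11 F, the time constant is τ = RC = 7.692×10^-4 s, so t/τ = 0.3731 and e^(−t/τ) = 0.6886.
I_d = I_cond = (V₀/R) e^(−t/τ) = (7.939×10^-7)(0.6886) = 5.47×10^-7 A.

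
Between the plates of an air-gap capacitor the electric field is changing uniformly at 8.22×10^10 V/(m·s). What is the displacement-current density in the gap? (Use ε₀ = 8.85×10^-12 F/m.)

0.727 A/m²

J_d = ε₀ ∂E/∂t, so J_d = 0.727 A/m².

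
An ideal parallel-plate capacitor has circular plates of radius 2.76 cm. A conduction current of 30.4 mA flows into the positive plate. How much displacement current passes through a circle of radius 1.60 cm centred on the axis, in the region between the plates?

0.0102 A

By continuity the displacement current in the gap matches the conduction current: I_d = 0.0304 A.
Through an area πr² the displacement current is I_d·(πr²/πR²) = I_d (r/R)² = 0.0102 A.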